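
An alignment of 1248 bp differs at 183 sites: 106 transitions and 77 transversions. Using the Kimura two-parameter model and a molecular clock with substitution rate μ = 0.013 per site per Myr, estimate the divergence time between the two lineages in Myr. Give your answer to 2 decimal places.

6.33

P = 106/1248 ≈ 0.084936 and Q = 77/1248 ≈ 0.061699.
Under the Kimura two-parameter model, d = −½ ln(1 − 2P − Q) − ¼ ln(1 − 2Q).
1 − 2P − Q = 0.768429, giving −½ ln(0.768429) = 0.131704.
1 − 2Q = 0.876602, giving −¼ ln(0.876602) = 0.032926.
d = 0.131704 + 0.032926 = 0.164630.
Under a molecular clock d = 2μt, so t = d/(2μ) = 0.164630 / (2 × 0.013) = 6.33 Myr.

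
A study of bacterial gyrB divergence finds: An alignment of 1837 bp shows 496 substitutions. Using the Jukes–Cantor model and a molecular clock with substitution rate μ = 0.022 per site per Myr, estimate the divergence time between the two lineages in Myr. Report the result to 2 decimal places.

7.61

p = 496/1837 ≈ 0.270005.
d = −(3/4) ln(1 − 4p/3) = −0.75 ln(1 − 0.360007) = −0.75 ln(0.639993)
  = −0.75 × (-0.446298) = 0.334724 substitutions/site.
Under a molecular clock d = 2μt, so t = d/(2μ) = 0.334724 / (2 × 0.022) = 7.61 Myr.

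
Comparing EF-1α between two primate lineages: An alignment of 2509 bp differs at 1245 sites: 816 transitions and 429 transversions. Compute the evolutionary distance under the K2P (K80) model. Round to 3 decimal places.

P = 816/2509 ≈ 0.325229 and Q = 429/2509 ≈ 0.170984.
Under the Kimura two-parameter model, d = −½ ln(1 − 2P − Q) − ¼ ln(1 − 2Q).
1 − 2P − Q = 0.178558, giving −½ ln(0.178558) = 0.861421.
1 − 2Q = 0.658032, giving −¼ ln(0.658032) = 0.104625.
d = 0.861421 + 0.104625 = 0.966046.

0.966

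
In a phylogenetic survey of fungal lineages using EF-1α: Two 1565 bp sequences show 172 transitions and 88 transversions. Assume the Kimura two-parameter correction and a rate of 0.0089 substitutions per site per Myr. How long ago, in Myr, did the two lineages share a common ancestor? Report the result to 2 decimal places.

P = 172/1565 ≈ 0.109904 and Q = 88/1565 ≈ 0.05623.
Under the Kimura two-parameter model, d = −½ ln(1 − 2P − Q) − ¼ ln(1 − 2Q).
1 − 2P − Q = 0.723962, giving −½ ln(0.723962) = 0.161508.
1 − 2Q = 0.88754, giving −¼ ln(0.88754) = 0.029825.
d = 0.161508 + 0.029825 = 0.191333.
Under a molecular clock d = 2μt, so t = d/(2μ) = 0.191333 / (2 × 0.0089) = 10.75 Myr.

10.75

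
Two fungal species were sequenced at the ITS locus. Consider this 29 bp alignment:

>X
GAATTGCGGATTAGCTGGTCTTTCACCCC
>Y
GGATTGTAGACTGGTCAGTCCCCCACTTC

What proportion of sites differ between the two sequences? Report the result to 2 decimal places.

0.45

The sequences differ at 13 of 29 positions.
p = 13/29 = 0.448275… ≈ 0.45 (to 2 d.p.).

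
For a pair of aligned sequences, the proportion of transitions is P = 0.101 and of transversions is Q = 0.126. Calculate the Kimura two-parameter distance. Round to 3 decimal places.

0.271

Under the Kimura two-parameter model, d = −½ ln(1 − 2P − Q) − ¼ ln(1 − 2Q).
1 − 2P − Q = 0.672, giving −½ ln(0.672) = 0.198748.
1 − 2Q = 0.748, giving −¼ ln(0.748) = 0.072588.
d = 0.198748 + 0.072588 = 0.271336.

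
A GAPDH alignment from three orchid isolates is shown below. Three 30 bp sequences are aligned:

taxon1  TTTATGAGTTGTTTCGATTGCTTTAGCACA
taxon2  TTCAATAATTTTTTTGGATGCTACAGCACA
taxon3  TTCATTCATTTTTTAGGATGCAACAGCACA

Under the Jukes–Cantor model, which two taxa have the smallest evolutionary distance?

taxon1–taxon2: 10/30 differ, p = 0.333, d = 0.441.
taxon1–taxon3: 11/30 differ, p = 0.367, d = 0.503.
taxon2–taxon3: 4/30 differ, p = 0.133, d = 0.147.
The smallest distance is between taxon2 and taxon3.

taxon2 and taxon3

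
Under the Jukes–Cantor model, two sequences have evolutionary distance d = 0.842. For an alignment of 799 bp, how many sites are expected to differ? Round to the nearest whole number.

404

Invert JC69: p = (3/4)(1 − e^(−4d/3)) = 0.75 × (1 − e^(-1.122667)) = 0.75 × (1 − 0.325411) = 0.505942.
Expected differing sites = pL ≈ 0.505942 × 799 = 404.247658 ≈ 404.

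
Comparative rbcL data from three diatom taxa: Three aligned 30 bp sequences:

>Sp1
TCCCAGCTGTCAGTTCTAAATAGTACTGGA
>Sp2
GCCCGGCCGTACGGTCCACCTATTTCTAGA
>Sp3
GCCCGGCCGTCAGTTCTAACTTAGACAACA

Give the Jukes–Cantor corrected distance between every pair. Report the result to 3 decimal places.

d(Sp1,Sp2) = 0.572, d(Sp1,Sp3) = 0.441, d(Sp2,Sp3) = 0.503

Sp1–Sp2: 12/30 sites differ → p = 0.4, d = −0.75 ln(1 − 0.533333) = 0.571605 ≈ 0.572.
Sp1–Sp3: 10/30 sites differ → p ≈ 0.333333, d = −0.75 ln(1 − 0.444444) = 0.440839 ≈ 0.441.
Sp2–Sp3: 11/30 sites differ → p ≈ 0.366667, d = −0.75 ln(1 − 0.488889) = 0.503376 ≈ 0.503.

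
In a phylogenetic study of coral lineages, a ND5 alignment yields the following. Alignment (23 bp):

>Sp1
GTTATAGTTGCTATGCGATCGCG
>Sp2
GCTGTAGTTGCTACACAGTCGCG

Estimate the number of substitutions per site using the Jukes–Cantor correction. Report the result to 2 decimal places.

The sequences differ at 6 of 23 sites (2, 4, 14, 15, 17, 18), so p = 6/23 ≈ 0.26087.
d = −(3/4) ln(1 − 4p/3) = −0.75 ln(1 − 0.347827) = −0.75 ln(0.652173)
  = −0.75 × (-0.427445) = 0.320584 substitutions/site.

0.32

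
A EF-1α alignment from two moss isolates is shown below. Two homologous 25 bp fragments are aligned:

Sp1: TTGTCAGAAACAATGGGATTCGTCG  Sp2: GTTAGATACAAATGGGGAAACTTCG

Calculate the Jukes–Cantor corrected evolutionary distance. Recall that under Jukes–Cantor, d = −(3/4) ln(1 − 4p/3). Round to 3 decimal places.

The sequences differ at 12 of 25 sites, so p = 12/25 = 0.48.
d = −(3/4) ln(1 − 4p/3) = −0.75 ln(1 − 0.64) = −0.75 ln(0.36)
  = −0.75 × (-1.021651) = 0.766238 substitutions/site.

0.766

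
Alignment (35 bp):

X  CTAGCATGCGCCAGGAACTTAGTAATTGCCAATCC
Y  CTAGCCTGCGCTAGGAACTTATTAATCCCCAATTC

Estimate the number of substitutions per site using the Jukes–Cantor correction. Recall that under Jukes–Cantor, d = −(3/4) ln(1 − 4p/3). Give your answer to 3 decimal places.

0.195

The sequences differ at 6 of 35 sites (6, 12, 22, 27, 28, 34), so p = 6/35 ≈ 0.171429.
d = −(3/4) ln(1 − 4p/3) = −0.75 ln(1 − 0.228572) = −0.75 ln(0.771428)
  = −0.75 × (-0.259512) = 0.194634 substitutions/site.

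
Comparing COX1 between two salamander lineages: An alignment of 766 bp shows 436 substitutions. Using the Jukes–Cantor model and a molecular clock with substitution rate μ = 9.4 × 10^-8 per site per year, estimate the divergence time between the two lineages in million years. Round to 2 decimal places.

p = 436/766 ≈ 0.569191.
d = −(3/4) ln(1 − 4p/3) = −0.75 ln(1 − 0.758921) = −0.75 ln(0.241079)
  = −0.75 × (-1.422631) = 1.066973 substitutions/site.
Under a molecular clock d = 2μt, so t = d/(2μ) = 1.066973 / (2 × 9.4 × 10^-8) = 5.68 million years.

5.68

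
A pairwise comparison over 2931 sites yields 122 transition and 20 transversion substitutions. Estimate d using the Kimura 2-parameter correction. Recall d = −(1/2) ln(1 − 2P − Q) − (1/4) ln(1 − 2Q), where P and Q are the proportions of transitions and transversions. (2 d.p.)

P = 122/2931 ≈ 0.041624 and Q = 20/2931 ≈ 0.006824.
Under the Kimura two-parameter model, d = −½ ln(1 − 2P − Q) − ¼ ln(1 − 2Q).
1 − 2P − Q = 0.909928, giving −½ ln(0.909928) = 0.047195.
1 − 2Q = 0.986352, giving −¼ ln(0.986352) = 0.003435.
d = 0.047195 + 0.003435 = 0.050630.

0.05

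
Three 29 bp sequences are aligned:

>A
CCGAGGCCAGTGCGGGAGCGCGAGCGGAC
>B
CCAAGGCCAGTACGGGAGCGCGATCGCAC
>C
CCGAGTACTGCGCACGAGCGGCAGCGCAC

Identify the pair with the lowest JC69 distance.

A and B

A–B: 4/29 differ, p = 0.138, d = 0.152.
A–C: 9/29 differ, p = 0.310, d = 0.401.
B–C: 11/29 differ, p = 0.379, d = 0.529.
The smallest distance is between A and B.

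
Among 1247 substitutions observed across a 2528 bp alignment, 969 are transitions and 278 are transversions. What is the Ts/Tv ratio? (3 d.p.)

R = 969/278 = 3.485611… ≈ 3.486 (to 3 d.p.).

3.486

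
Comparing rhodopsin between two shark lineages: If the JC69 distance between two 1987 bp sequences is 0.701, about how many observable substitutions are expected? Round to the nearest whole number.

Invert JC69: p = (3/4)(1 − e^(−4d/3)) = 0.75 × (1 − e^(-0.934667)) = 0.75 × (1 − 0.392717) = 0.455462.
Expected differing sites = pL ≈ 0.455462 × 1987 = 905.002994 ≈ 905.

905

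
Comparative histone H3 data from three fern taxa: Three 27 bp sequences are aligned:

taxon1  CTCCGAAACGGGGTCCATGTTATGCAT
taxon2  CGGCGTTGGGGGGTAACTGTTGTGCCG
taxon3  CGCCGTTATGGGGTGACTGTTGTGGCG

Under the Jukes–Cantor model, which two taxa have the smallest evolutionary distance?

taxon1–taxon2: 12/27 differ, p = 0.444, d = 0.673.
taxon1–taxon3: 11/27 differ, p = 0.407, d = 0.588.
taxon2–taxon3: 5/27 differ, p = 0.185, d = 0.213.
The smallest distance is between taxon2 and taxon3.

taxon2 and taxon3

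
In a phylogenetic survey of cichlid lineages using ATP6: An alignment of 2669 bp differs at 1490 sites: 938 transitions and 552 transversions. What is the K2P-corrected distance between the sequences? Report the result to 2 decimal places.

1.34

P = 938/2669 ≈ 0.351442 and Q = 552/2669 ≈ 0.206819.
Under the Kimura two-parameter model, d = −½ ln(1 − 2P − Q) − ¼ ln(1 − 2Q).
1 − 2P − Q = 0.090297, giving −½ ln(0.090297) = 1.202326.
1 − 2Q = 0.586362, giving −¼ ln(0.586362) = 0.133454.
d = 1.202326 + 0.133454 = 1.335780.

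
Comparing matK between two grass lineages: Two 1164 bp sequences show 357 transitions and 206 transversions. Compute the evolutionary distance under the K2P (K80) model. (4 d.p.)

0.8904

P = 357/1164 ≈ 0.306701 and Q = 206/1164 ≈ 0.176976.
Under the Kimura two-parameter model, d = −½ ln(1 − 2P − Q) − ¼ ln(1 − 2Q).
1 − 2P − Q = 0.209622, giving −½ ln(0.209622) = 0.781225.
1 − 2Q = 0.646048, giving −¼ ln(0.646048) = 0.109220.
d = 0.781225 + 0.109220 = 0.890445.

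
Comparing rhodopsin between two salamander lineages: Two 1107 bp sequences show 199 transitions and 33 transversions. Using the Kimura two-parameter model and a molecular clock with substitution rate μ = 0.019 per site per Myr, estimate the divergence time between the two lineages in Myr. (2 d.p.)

P = 199/1107 ≈ 0.179765 and Q = 33/1107 ≈ 0.02981.
Under the Kimura two-parameter model, d = −½ ln(1 − 2P − Q) − ¼ ln(1 − 2Q).
1 − 2P − Q = 0.61066, giving −½ ln(0.61066) = 0.246607.
1 − 2Q = 0.94038, giving −¼ ln(0.94038) = 0.015368.
d = 0.246607 + 0.015368 = 0.261975.
Under a molecular clock d = 2μt, so t = d/(2μ) = 0.261975 / (2 × 0.019) = 6.89 Myr.

6.89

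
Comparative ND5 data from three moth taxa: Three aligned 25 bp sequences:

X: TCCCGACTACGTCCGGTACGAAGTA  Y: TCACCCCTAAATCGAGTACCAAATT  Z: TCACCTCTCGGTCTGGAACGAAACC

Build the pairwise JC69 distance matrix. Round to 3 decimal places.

d(X,Y) = 0.572, d(X,Z) = 0.572, d(Y,Z) = 0.572

X–Y: 10/25 sites differ → p = 0.4, d = −0.75 ln(1 − 0.533333) = 0.571605 ≈ 0.572.
X–Z: 10/25 sites differ → p = 0.4, d = −0.75 ln(1 − 0.533333) = 0.571605 ≈ 0.572.
Y–Z: 10/25 sites differ → p = 0.4, d = −0.75 ln(1 − 0.533333) = 0.571605 ≈ 0.572.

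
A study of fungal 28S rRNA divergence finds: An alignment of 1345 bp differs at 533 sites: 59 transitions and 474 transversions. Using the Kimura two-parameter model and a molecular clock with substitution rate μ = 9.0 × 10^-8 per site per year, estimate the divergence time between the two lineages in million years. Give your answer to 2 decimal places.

P = 59/1345 ≈ 0.043866 and Q = 474/1345 ≈ 0.352416.
Under the Kimura two-parameter model, d = −½ ln(1 − 2P − Q) − ¼ ln(1 − 2Q).
1 − 2P − Q = 0.559852, giving −½ ln(0.559852) = 0.290041.
1 − 2Q = 0.295168, giving −¼ ln(0.295168) = 0.305053.
d = 0.290041 + 0.305053 = 0.595094.
Under a molecular clock d = 2μt, so t = d/(2μ) = 0.595094 / (2 × 9.0 × 10^-8) = 3.31 million years.

3.31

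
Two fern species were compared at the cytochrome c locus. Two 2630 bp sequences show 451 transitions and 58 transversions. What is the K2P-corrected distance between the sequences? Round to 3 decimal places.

P = 451/2630 ≈ 0.171483 and Q = 58/2630 ≈ 0.022053.
Under the Kimura two-parameter model, d = −½ ln(1 − 2P − Q) − ¼ ln(1 − 2Q).
1 − 2P − Q = 0.634981, giving −½ ln(0.634981) = 0.227080.
1 − 2Q = 0.955894, giving −¼ ln(0.955894) = 0.011277.
d = 0.227080 + 0.011277 = 0.238357.

0.238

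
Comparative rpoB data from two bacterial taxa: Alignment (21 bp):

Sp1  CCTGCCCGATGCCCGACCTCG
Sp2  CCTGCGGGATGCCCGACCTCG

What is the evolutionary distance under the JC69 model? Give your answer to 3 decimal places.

The sequences differ at 2 of 21 sites (6, 7), so p = 2/21 ≈ 0.095238.
d = −(3/4) ln(1 − 4p/3) = −0.75 ln(1 − 0.126984) = −0.75 ln(0.873016)
  = −0.75 × (-0.135801) = 0.101851 substitutions/site.

0.102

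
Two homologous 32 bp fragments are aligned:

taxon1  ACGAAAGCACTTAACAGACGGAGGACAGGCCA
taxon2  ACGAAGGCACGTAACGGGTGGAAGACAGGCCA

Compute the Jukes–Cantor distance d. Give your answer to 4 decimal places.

0.2158

The sequences differ at 6 of 32 sites (6, 11, 16, 18, 19, 23), so p = 6/32 = 0.1875.
d = −(3/4) ln(1 − 4p/3) = −0.75 ln(1 − 0.25) = −0.75 ln(0.75)
  = −0.75 × (-0.287682) = 0.215762 substitutions/site.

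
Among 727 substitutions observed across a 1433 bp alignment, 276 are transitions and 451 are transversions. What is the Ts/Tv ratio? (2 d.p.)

R = 276/451 = 0.611973… ≈ 0.61 (to 2 d.p.).

0.61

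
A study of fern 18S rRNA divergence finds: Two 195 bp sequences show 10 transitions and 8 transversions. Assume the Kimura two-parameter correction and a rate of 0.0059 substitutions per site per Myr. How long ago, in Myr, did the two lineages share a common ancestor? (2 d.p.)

8.38

P = 10/195 ≈ 0.051282 and Q = 8/195 ≈ 0.041026.
Under the Kimura two-parameter model, d = −½ ln(1 − 2P − Q) − ¼ ln(1 − 2Q).
1 − 2P − Q = 0.85641, giving −½ ln(0.85641) = 0.077503.
1 − 2Q = 0.917948, giving −¼ ln(0.917948) = 0.021404.
d = 0.077503 + 0.021404 = 0.098907.
Under a molecular clock d = 2μt, so t = d/(2μ) = 0.098907 / (2 × 0.0059) = 8.38 Myr.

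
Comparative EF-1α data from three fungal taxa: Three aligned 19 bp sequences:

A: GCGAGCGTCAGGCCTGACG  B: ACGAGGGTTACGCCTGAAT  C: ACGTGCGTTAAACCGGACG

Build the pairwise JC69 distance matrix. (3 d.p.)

A–B: 6/19 sites differ → p ≈ 0.315789, d = −0.75 ln(1 − 0.421052) = 0.409907 ≈ 0.410.
A–C: 6/19 sites differ → p ≈ 0.315789, d = −0.75 ln(1 − 0.421052) = 0.409907 ≈ 0.410.
B–C: 7/19 sites differ → p ≈ 0.368421, d = −0.75 ln(1 − 0.491228) = 0.506816 ≈ 0.507.

d(A,B) = 0.410, d(A,C) = 0.410, d(B,C) = 0.507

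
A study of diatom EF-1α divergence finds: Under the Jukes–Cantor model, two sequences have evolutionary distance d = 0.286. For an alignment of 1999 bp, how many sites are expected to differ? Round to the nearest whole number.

475

Invert JC69: p = (3/4)(1 − e^(−4d/3)) = 0.75 × (1 − e^(-0.381333)) = 0.75 × (1 − 0.682950) = 0.237788.
Expected differing sites = pL ≈ 0.237788 × 1999 = 475.338212 ≈ 475.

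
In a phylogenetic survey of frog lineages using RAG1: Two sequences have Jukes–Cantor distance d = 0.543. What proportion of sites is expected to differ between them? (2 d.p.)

0.39

p = (3/4)(1 − e^(−4d/3)) = 0.75 × (1 − e^(-0.724)) = 0.75 × (1 − 0.484809) = 0.386393.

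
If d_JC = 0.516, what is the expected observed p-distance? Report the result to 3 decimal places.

0.373

p = (3/4)(1 − e^(−4d/3)) = 0.75 × (1 − e^(-0.688)) = 0.75 × (1 − 0.502580) = 0.373065.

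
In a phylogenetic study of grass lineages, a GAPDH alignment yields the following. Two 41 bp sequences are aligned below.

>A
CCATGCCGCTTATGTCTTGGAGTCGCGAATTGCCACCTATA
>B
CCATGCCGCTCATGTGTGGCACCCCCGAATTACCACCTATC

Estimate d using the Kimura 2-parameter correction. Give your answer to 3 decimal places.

0.260

Of 41 sites, 3 differences are transitions and 6 are transversions, so P = 3/41 ≈ 0.073171 and Q = 6/41 ≈ 0.146341.
Under the Kimura two-parameter model, d = −½ ln(1 − 2P − Q) − ¼ ln(1 − 2Q).
1 − 2P − Q = 0.707317, giving −½ ln(0.707317) = 0.173138.
1 − 2Q = 0.707318, giving −¼ ln(0.707318) = 0.086569.
d = 0.173138 + 0.086569 = 0.259707.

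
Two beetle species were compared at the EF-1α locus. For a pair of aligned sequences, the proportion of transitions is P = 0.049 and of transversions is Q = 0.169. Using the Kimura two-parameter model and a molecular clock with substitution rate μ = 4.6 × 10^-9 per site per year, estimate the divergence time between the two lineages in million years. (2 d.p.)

28.09

Under the Kimura two-parameter model, d = −½ ln(1 − 2P − Q) − ¼ ln(1 − 2Q).
1 − 2P − Q = 0.733, giving −½ ln(0.733) = 0.155305.
1 − 2Q = 0.662, giving −¼ ln(0.662) = 0.103122.
d = 0.155305 + 0.103122 = 0.258427.
Under a molecular clock d = 2μt, so t = d/(2μ) = 0.258427 / (2 × 4.6 × 10^-9) = 28.09 million years.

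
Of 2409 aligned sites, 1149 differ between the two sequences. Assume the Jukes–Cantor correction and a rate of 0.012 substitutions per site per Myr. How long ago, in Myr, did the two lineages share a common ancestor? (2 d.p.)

p = 1149/2409 ≈ 0.476961.
d = −(3/4) ln(1 − 4p/3) = −0.75 ln(1 − 0.635948) = −0.75 ln(0.364052)
  = −0.75 × (-1.010459) = 0.757844 substitutions/site.
Under a molecular clock d = 2μt, so t = d/(2μ) = 0.757844 / (2 × 0.012) = 31.58 Myr.

31.58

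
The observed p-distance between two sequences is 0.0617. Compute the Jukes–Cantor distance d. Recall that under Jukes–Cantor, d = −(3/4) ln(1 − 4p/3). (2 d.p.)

0.06

d = −(3/4) ln(1 − 4p/3) = −0.75 ln(1 − 0.082267) = −0.75 ln(0.917733)
  = −0.75 × (-0.085849) = 0.064387 substitutions/site.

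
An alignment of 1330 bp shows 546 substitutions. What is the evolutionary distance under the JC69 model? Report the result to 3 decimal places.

p = 546/1330 ≈ 0.410526.
d = −(3/4) ln(1 − 4p/3) = −0.75 ln(1 − 0.547368) = −0.75 ln(0.452632)
  = −0.75 × (-0.792676) = 0.594507 substitutions/site.

0.595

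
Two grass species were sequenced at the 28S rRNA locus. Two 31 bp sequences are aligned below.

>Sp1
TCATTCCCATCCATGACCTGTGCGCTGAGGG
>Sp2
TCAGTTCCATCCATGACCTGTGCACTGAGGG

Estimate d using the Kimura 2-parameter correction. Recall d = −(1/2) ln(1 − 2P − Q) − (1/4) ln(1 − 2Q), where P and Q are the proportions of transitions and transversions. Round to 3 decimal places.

0.105

Of 31 sites, 2 differences are transitions and 1 are transversions, so P = 2/31 ≈ 0.064516 and Q = 1/31 ≈ 0.032258.
Under the Kimura two-parameter model, d = −½ ln(1 − 2P − Q) − ¼ ln(1 − 2Q).
1 − 2P − Q = 0.83871, giving −½ ln(0.83871) = 0.087945.
1 − 2Q = 0.935484, giving −¼ ln(0.935484) = 0.016673.
d = 0.087945 + 0.016673 = 0.104618.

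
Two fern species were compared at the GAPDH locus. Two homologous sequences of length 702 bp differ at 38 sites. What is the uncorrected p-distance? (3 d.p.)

0.054

p = 38/702 = 0.054131… ≈ 0.054 (to 3 d.p.).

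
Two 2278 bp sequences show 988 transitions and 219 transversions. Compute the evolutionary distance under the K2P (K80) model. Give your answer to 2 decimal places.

1.71

P = 988/2278 ≈ 0.433714 and Q = 219/2278 ≈ 0.096137.
Under the Kimura two-parameter model, d = −½ ln(1 − 2P − Q) − ¼ ln(1 − 2Q).
1 − 2P − Q = 0.036435, giving −½ ln(0.036435) = 1.656113.
1 − 2Q = 0.807726, giving −¼ ln(0.807726) = 0.053383.
d = 1.656113 + 0.053383 = 1.709496.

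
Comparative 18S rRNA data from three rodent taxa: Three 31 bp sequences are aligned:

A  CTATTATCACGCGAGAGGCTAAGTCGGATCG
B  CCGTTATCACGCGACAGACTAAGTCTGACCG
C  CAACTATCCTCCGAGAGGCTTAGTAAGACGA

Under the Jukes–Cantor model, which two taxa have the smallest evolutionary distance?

A–B: 6/31 differ, p = 0.194, d = 0.224.
A–C: 11/31 differ, p = 0.355, d = 0.481.
B–C: 13/31 differ, p = 0.419, d = 0.614.
The smallest distance is between A and B.

A and B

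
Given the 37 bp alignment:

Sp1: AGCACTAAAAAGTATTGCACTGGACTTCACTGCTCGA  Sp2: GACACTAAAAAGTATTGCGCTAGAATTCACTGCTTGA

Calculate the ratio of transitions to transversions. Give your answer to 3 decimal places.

5.000

Transitions are A↔G and C↔T; transversions are all other mismatches.
Transitions: 5. Transversions: 1.
R = 5/1 = 5.000.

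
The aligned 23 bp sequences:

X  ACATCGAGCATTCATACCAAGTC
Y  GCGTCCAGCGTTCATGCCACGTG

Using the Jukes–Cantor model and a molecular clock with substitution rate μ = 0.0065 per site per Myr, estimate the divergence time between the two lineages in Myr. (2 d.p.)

30.03

The sequences differ at 7 of 23 sites (1, 3, 6, 10, 16, 20, 23), so p = 7/23 ≈ 0.304348.
d = −(3/4) ln(1 − 4p/3) = −0.75 ln(1 − 0.405797) = −0.75 ln(0.594203)
  = −0.75 × (-0.520534) = 0.390401 substitutions/site.
Under a molecular clock d = 2μt, so t = d/(2μ) = 0.390401 / (2 × 0.0065) = 30.03 Myr.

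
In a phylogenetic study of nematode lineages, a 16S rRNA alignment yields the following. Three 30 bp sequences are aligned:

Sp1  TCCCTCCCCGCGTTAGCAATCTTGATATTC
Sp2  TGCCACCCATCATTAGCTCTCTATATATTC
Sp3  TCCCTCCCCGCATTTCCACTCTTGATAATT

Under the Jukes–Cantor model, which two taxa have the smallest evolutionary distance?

Sp1–Sp2: 9/30 differ, p = 0.300, d = 0.383.
Sp1–Sp3: 6/30 differ, p = 0.200, d = 0.233.
Sp2–Sp3: 11/30 differ, p = 0.367, d = 0.503.
The smallest distance is between Sp1 and Sp3.

Sp1 and Sp3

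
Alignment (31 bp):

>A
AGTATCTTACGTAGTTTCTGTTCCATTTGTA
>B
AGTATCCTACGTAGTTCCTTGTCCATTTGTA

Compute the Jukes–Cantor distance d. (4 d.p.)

0.1416

The sequences differ at 4 of 31 sites (7, 17, 20, 21), so p = 4/31 ≈ 0.129032.
d = −(3/4) ln(1 − 4p/3) = −0.75 ln(1 − 0.172043) = −0.75 ln(0.827957)
  = −0.75 × (-0.188794) = 0.141596 substitutions/site.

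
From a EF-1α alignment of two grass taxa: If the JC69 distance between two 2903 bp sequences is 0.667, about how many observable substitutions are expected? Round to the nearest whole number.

Invert JC69: p = (3/4)(1 − e^(−4d/3)) = 0.75 × (1 − e^(-0.889333)) = 0.75 × (1 − 0.410930) = 0.441803.
Expected differing sites = pL ≈ 0.441803 × 2903 = 1282.554109 ≈ 1283.

1283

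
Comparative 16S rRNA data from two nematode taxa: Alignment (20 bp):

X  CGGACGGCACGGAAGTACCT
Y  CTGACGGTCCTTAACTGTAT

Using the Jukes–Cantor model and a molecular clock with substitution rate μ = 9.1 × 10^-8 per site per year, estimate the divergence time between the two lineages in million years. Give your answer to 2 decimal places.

3.78

The sequences differ at 9 of 20 sites (2, 8, 9, 11, 12, 15, 17, 18, 19), so p = 9/20 = 0.45.
d = −(3/4) ln(1 − 4p/3) = −0.75 ln(1 − 0.6) = −0.75 ln(0.4)
  = −0.75 × (-0.916291) = 0.687218 substitutions/site.
Under a molecular clock d = 2μt, so t = d/(2μ) = 0.687218 / (2 × 9.1 × 10^-8) = 3.78 million years.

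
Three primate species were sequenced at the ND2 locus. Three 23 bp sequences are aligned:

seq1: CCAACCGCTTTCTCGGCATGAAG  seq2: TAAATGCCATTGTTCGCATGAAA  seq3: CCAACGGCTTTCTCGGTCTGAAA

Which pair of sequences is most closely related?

seq1–seq2: 10/23 differ, p = 0.435, d = 0.650.
seq1–seq3: 4/23 differ, p = 0.174, d = 0.198.
seq2–seq3: 10/23 differ, p = 0.435, d = 0.650.
The smallest distance is between seq1 and seq3.

seq1 and seq3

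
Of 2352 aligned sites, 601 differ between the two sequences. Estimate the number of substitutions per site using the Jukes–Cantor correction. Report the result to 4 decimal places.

p = 601/2352 ≈ 0.255527.
d = −(3/4) ln(1 − 4p/3) = −0.75 ln(1 − 0.340703) = −0.75 ln(0.659297)
  = −0.75 × (-0.416581) = 0.312436 substitutions/site.

0.3124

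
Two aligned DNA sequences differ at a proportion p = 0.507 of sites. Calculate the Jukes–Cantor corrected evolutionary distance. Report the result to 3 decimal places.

0.845

d = −(3/4) ln(1 − 4p/3) = −0.75 ln(1 − 0.676) = −0.75 ln(0.324)
  = −0.75 × (-1.127012) = 0.845259 substitutions/site.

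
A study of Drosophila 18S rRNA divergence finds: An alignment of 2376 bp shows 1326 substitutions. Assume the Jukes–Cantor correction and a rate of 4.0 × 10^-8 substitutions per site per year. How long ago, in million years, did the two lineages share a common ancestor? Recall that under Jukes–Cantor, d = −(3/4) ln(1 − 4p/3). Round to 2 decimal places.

p = 1326/2376 ≈ 0.558081.
d = −(3/4) ln(1 − 4p/3) = −0.75 ln(1 − 0.744108) = −0.75 ln(0.255892)
  = −0.75 × (-1.363000) = 1.022250 substitutions/site.
Under a molecular clock d = 2μt, so t = d/(2μ) = 1.022250 / (2 × 4.0 × 10^-8) = 12.78 million years.

12.78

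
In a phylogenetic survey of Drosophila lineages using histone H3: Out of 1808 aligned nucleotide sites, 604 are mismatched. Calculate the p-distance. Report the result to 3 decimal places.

0.334

p = 604/1808 = 0.334070… ≈ 0.334 (to 3 d.p.).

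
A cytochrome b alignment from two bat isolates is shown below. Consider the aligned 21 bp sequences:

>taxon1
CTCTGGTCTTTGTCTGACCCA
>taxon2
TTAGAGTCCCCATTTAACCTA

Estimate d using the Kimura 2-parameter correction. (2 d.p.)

1.58

Of 21 sites, 9 differences are transitions and 2 are transversions, so P = 9/21 ≈ 0.428571 and Q = 2/21 ≈ 0.095238.
Under the Kimura two-parameter model, d = −½ ln(1 − 2P − Q) − ¼ ln(1 − 2Q).
1 − 2P − Q = 0.04762, giving −½ ln(0.04762) = 1.522251.
1 − 2Q = 0.809524, giving −¼ ln(0.809524) = 0.052827.
d = 1.522251 + 0.052827 = 1.575078.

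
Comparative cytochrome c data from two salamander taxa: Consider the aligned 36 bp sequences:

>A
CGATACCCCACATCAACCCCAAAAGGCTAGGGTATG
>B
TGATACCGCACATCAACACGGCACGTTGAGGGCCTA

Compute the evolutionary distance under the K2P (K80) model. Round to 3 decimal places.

Of 36 sites, 5 differences are transitions and 8 are transversions, so P = 5/36 ≈ 0.138889 and Q = 8/36 ≈ 0.222222.
Under the Kimura two-parameter model, d = −½ ln(1 − 2P − Q) − ¼ ln(1 − 2Q).
1 − 2P − Q = 0.5, giving −½ ln(0.5) = 0.346574.
1 − 2Q = 0.555556, giving −¼ ln(0.555556) = 0.146946.
d = 0.346574 + 0.146946 = 0.493520.

0.494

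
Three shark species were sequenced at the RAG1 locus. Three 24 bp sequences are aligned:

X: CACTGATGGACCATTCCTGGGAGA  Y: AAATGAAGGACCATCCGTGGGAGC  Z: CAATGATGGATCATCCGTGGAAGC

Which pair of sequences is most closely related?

X–Y: 6/24 differ, p = 0.250, d = 0.304.
X–Z: 6/24 differ, p = 0.250, d = 0.304.
Y–Z: 4/24 differ, p = 0.167, d = 0.188.
The smallest distance is between Y and Z.

Y and Z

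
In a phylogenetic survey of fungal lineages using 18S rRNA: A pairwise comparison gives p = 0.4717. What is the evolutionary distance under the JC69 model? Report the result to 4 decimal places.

0.7435

d = −(3/4) ln(1 − 4p/3) = −0.75 ln(1 − 0.628933) = −0.75 ln(0.371067)
  = −0.75 × (-0.991373) = 0.743530 substitutions/site.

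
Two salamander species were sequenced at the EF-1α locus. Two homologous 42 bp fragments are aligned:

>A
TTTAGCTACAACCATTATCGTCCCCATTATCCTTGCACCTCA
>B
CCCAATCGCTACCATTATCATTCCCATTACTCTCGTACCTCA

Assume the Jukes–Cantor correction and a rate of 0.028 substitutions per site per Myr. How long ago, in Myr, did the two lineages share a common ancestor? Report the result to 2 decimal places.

7.87

The sequences differ at 14 of 42 sites, so p = 14/42 ≈ 0.333333.
d = −(3/4) ln(1 − 4p/3) = −0.75 ln(1 − 0.444444) = −0.75 ln(0.555556)
  = −0.75 × (-0.587786) = 0.440840 substitutions/site.
Under a molecular clock d = 2μt, so t = d/(2μ) = 0.440840 / (2 × 0.028) = 7.87 Myr.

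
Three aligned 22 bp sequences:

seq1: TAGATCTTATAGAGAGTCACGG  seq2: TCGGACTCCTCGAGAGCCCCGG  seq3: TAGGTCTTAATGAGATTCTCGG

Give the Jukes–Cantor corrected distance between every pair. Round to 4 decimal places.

d(seq1,seq2) = 0.4975, d(seq1,seq3) = 0.2708, d(seq2,seq3) = 0.5913

seq1–seq2: 8/22 sites differ → p ≈ 0.363636, d = −0.75 ln(1 − 0.484848) = 0.497470 ≈ 0.4975.
seq1–seq3: 5/22 sites differ → p ≈ 0.227273, d = −0.75 ln(1 − 0.303031) = 0.270761 ≈ 0.2708.
seq2–seq3: 9/22 sites differ → p ≈ 0.409091, d = −0.75 ln(1 − 0.545455) = 0.591344 ≈ 0.5913.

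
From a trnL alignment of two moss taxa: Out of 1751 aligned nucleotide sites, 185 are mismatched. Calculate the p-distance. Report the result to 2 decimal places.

0.11

p = 185/1751 = 0.105653… ≈ 0.11 (to 2 d.p.).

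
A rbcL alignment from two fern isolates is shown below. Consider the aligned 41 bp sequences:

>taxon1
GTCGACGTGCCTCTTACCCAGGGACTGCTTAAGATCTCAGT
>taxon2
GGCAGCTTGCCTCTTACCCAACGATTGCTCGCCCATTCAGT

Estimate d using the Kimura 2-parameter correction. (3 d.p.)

Of 41 sites, 7 differences are transitions and 7 are transversions, so P = 7/41 ≈ 0.170732 and Q = 7/41 ≈ 0.170732.
Under the Kimura two-parameter model, d = −½ ln(1 − 2P − Q) − ¼ ln(1 − 2Q).
1 − 2P − Q = 0.487804, giving −½ ln(0.487804) = 0.358921.
1 − 2Q = 0.658536, giving −¼ ln(0.658536) = 0.104434.
d = 0.358921 + 0.104434 = 0.463355.

0.463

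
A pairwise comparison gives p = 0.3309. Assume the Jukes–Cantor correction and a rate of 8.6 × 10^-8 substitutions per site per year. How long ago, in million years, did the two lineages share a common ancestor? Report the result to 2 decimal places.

2.54

d = −(3/4) ln(1 − 4p/3) = −0.75 ln(1 − 0.4412) = −0.75 ln(0.5588)
  = −0.75 × (-0.581964) = 0.436473 substitutions/site.
Under a molecular clock d = 2μt, so t = d/(2μ) = 0.436473 / (2 × 8.6 × 10^-8) = 2.54 million years.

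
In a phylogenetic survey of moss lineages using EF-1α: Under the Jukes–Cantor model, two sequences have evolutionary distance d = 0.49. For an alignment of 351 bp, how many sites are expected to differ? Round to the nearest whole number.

Invert JC69: p = (3/4)(1 − e^(−4d/3)) = 0.75 × (1 − e^(-0.653333)) = 0.75 × (1 − 0.520309) = 0.359768.
Expected differing sites = pL ≈ 0.359768 × 351 = 126.278568 ≈ 126.

126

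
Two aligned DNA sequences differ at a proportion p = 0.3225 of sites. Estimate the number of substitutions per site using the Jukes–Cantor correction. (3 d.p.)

d = −(3/4) ln(1 − 4p/3) = −0.75 ln(1 − 0.43) = −0.75 ln(0.57)
  = −0.75 × (-0.562119) = 0.421589 substitutions/site.

0.422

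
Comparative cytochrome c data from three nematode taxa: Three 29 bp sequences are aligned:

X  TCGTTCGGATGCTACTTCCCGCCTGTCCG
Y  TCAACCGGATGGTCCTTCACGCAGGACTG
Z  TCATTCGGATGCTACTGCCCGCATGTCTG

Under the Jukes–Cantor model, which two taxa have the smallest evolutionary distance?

X and Z

X–Y: 10/29 differ, p = 0.345, d = 0.462.
X–Z: 4/29 differ, p = 0.138, d = 0.152.
Y–Z: 8/29 differ, p = 0.276, d = 0.344.
The smallest distance is between X and Z.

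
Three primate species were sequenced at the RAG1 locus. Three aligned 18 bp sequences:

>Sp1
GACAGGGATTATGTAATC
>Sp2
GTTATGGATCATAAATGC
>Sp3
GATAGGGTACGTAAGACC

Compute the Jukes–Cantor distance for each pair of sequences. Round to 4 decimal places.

d(Sp1,Sp2) = 0.6735, d(Sp1,Sp3) = 0.8240, d(Sp2,Sp3) = 0.6735

Sp1–Sp2: 8/18 sites differ → p ≈ 0.444444, d = −0.75 ln(1 − 0.592592) = 0.673455 ≈ 0.6735.
Sp1–Sp3: 9/18 sites differ → p = 0.5, d = −0.75 ln(1 − 0.666667) = 0.823960 ≈ 0.8240.
Sp2–Sp3: 8/18 sites differ → p ≈ 0.444444, d = −0.75 ln(1 − 0.592592) = 0.673455 ≈ 0.6735.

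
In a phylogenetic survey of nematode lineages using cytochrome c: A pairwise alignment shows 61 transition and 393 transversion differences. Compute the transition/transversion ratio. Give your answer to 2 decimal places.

0.16

R = 61/393 = 0.155216… ≈ 0.16 (to 2 d.p.).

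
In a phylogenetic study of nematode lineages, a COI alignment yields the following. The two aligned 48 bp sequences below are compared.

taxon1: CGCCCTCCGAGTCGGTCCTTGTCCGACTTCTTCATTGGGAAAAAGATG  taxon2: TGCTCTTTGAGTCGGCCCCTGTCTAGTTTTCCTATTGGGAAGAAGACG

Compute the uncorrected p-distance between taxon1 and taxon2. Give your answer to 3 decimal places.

0.333

The sequences differ at 16 of 48 positions.
p = 16/48 = 0.333333… ≈ 0.333 (to 3 d.p.).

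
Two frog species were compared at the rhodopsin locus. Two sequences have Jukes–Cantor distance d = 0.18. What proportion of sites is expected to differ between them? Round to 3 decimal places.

p = (3/4)(1 − e^(−4d/3)) = 0.75 × (1 − e^(-0.24)) = 0.75 × (1 − 0.786628) = 0.160029.

0.160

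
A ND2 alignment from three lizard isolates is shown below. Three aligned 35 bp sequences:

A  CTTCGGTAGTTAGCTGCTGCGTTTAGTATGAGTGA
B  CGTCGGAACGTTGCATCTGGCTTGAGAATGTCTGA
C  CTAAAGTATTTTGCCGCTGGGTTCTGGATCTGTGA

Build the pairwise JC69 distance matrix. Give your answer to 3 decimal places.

d(A,B) = 0.513, d(A,C) = 0.458, d(B,C) = 0.635

A–B: 13/35 sites differ → p ≈ 0.371429, d = −0.75 ln(1 − 0.495239) = 0.512753 ≈ 0.513.
A–C: 12/35 sites differ → p ≈ 0.342857, d = −0.75 ln(1 − 0.457143) = 0.458182 ≈ 0.458.
B–C: 15/35 sites differ → p ≈ 0.428571, d = −0.75 ln(1 − 0.571428) = 0.635472 ≈ 0.635.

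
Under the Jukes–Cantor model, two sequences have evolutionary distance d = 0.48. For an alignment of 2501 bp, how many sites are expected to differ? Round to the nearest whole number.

887

Invert JC69: p = (3/4)(1 − e^(−4d/3)) = 0.75 × (1 − e^(-0.64)) = 0.75 × (1 − 0.527292) = 0.354531.
Expected differing sites = pL ≈ 0.354531 × 2501 = 886.682031 ≈ 887.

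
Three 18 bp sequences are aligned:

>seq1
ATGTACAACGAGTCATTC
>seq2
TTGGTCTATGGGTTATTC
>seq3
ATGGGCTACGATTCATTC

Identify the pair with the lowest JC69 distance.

seq1 and seq3

seq1–seq2: 7/18 differ, p = 0.389, d = 0.548.
seq1–seq3: 4/18 differ, p = 0.222, d = 0.264.
seq2–seq3: 6/18 differ, p = 0.333, d = 0.441.
The smallest distance is between seq1 and seq3.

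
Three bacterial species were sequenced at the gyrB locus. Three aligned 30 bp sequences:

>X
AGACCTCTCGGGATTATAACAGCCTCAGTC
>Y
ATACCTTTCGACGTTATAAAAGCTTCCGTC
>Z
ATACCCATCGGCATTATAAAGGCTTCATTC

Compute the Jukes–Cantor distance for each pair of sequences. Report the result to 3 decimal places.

X–Y: 8/30 sites differ → p ≈ 0.266667, d = −0.75 ln(1 − 0.355556) = 0.329526 ≈ 0.330.
X–Z: 8/30 sites differ → p ≈ 0.266667, d = −0.75 ln(1 − 0.355556) = 0.329526 ≈ 0.330.
Y–Z: 7/30 sites differ → p ≈ 0.233333, d = −0.75 ln(1 − 0.311111) = 0.279506 ≈ 0.280.

d(X,Y) = 0.330, d(X,Z) = 0.330, d(Y,Z) = 0.280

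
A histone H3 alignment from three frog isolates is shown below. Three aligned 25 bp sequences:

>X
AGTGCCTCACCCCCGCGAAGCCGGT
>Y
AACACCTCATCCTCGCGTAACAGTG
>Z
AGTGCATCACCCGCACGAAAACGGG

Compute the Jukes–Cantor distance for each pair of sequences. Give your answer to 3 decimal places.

d(X,Y) = 0.572, d(X,Z) = 0.289, d(Y,Z) = 0.663

X–Y: 10/25 sites differ → p = 0.4, d = −0.75 ln(1 − 0.533333) = 0.571605 ≈ 0.572.
X–Z: 6/25 sites differ → p = 0.24, d = −0.75 ln(1 − 0.32) = 0.289247 ≈ 0.289.
Y–Z: 11/25 sites differ → p = 0.44, d = −0.75 ln(1 − 0.586667) = 0.662626 ≈ 0.663.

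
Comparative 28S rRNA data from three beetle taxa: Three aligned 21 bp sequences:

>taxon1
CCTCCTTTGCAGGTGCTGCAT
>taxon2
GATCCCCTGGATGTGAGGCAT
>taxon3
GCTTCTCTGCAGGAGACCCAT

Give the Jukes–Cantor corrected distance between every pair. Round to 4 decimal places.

d(taxon1,taxon2) = 0.5319, d(taxon1,taxon3) = 0.4408, d(taxon2,taxon3) = 0.5319

taxon1–taxon2: 8/21 sites differ → p ≈ 0.380952, d = −0.75 ln(1 − 0.507936) = 0.531860 ≈ 0.5319.
taxon1–taxon3: 7/21 sites differ → p ≈ 0.333333, d = −0.75 ln(1 − 0.444444) = 0.440839 ≈ 0.4408.
taxon2–taxon3: 8/21 sites differ → p ≈ 0.380952, d = −0.75 ln(1 − 0.507936) = 0.531860 ≈ 0.5319.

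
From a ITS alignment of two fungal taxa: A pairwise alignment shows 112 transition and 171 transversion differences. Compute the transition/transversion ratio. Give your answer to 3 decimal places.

R = 112/171 = 0.654970… ≈ 0.655 (to 3 d.p.).

0.655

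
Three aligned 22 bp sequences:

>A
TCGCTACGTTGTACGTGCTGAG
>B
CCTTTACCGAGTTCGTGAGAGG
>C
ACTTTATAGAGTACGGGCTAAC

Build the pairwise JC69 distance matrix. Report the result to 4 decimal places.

A–B: 11/22 sites differ → p = 0.5, d = −0.75 ln(1 − 0.666667) = 0.823960 ≈ 0.8240.
A–C: 10/22 sites differ → p ≈ 0.454545, d = −0.75 ln(1 − 0.60606) = 0.698667 ≈ 0.6987.
B–C: 9/22 sites differ → p ≈ 0.409091, d = −0.75 ln(1 − 0.545455) = 0.591344 ≈ 0.5913.

d(A,B) = 0.8240, d(A,C) = 0.6987, d(B,C) = 0.5913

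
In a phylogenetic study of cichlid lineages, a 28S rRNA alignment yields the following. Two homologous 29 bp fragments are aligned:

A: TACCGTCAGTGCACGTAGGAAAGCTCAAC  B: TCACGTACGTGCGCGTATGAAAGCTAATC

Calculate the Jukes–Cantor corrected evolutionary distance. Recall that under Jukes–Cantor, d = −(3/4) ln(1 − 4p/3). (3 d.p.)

0.344

The sequences differ at 8 of 29 sites (2, 3, 7, 8, 13, 18, 26, 28), so p = 8/29 ≈ 0.275862.
d = −(3/4) ln(1 − 4p/3) = −0.75 ln(1 − 0.367816) = −0.75 ln(0.632184)
  = −0.75 × (-0.458575) = 0.343931 substitutions/site.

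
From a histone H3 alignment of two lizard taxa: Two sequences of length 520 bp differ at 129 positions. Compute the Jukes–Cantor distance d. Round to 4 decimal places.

p = 129/520 ≈ 0.248077.
d = −(3/4) ln(1 − 4p/3) = −0.75 ln(1 − 0.330769) = −0.75 ln(0.669231)
  = −0.75 × (-0.401626) = 0.301220 substitutions/site.

0.3012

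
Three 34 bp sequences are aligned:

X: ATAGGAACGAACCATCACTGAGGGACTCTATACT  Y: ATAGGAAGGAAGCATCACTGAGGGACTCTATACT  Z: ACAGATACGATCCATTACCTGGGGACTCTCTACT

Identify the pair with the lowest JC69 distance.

X–Y: 2/34 differ, p = 0.059, d = 0.061.
X–Z: 9/34 differ, p = 0.265, d = 0.326.
Y–Z: 11/34 differ, p = 0.324, d = 0.423.
The smallest distance is between X and Y.

X and Y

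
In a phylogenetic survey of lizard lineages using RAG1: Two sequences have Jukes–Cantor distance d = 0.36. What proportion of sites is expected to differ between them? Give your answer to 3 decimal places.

0.286

p = (3/4)(1 − e^(−4d/3)) = 0.75 × (1 − e^(-0.48)) = 0.75 × (1 − 0.618783) = 0.285913.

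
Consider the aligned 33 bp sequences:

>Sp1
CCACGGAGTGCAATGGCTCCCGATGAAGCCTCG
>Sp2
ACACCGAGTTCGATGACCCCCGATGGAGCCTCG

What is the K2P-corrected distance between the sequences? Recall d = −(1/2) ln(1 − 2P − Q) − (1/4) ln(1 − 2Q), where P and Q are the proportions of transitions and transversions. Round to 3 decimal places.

Of 33 sites, 4 differences are transitions and 3 are transversions, so P = 4/33 ≈ 0.121212 and Q = 3/33 ≈ 0.090909.
Under the Kimura two-parameter model, d = −½ ln(1 − 2P − Q) − ¼ ln(1 − 2Q).
1 − 2P − Q = 0.666667, giving −½ ln(0.666667) = 0.202732.
1 − 2Q = 0.818182, giving −¼ ln(0.818182) = 0.050168.
d = 0.202732 + 0.050168 = 0.252900.

0.253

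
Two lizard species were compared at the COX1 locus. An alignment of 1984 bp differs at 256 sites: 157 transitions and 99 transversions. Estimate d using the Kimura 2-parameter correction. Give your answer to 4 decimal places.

P = 157/1984 ≈ 0.079133 and Q = 99/1984 ≈ 0.049899.
Under the Kimura two-parameter model, d = −½ ln(1 − 2P − Q) − ¼ ln(1 − 2Q).
1 − 2P − Q = 0.791835, giving −½ ln(0.791835) = 0.116701.
1 − 2Q = 0.900202, giving −¼ ln(0.900202) = 0.026284.
d = 0.116701 + 0.026284 = 0.142985.

0.1430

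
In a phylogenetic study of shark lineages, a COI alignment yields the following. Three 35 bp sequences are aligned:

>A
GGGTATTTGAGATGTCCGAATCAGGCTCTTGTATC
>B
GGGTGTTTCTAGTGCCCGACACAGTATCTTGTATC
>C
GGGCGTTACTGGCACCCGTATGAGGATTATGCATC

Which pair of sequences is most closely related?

A–B: 10/35 differ, p = 0.286, d = 0.360.
A–C: 15/35 differ, p = 0.429, d = 0.635.
B–C: 13/35 differ, p = 0.371, d = 0.513.
The smallest distance is between A and B.

A and B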